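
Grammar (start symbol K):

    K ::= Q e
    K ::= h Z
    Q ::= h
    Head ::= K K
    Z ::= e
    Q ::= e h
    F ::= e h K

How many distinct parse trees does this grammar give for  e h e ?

1

Parse trees for e h e:
  [K [Q e h] e]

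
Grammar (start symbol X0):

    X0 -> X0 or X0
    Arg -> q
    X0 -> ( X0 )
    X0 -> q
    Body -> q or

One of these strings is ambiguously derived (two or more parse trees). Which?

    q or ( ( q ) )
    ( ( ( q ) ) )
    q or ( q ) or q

q or ( ( q ) ): 1 tree
( ( ( q ) ) ): 1 tree
q or ( q ) or q: 2 trees

q or ( q ) or q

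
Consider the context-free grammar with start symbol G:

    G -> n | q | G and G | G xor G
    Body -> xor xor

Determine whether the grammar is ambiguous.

Witness: n and n and n

Derivation 1: G ⇒ G and G ⇒ n and G ⇒ n and G and G ⇒ n and n and G ⇒ n and n and n
Derivation 2: G ⇒ G and G ⇒ G and G and G ⇒ n and G and G ⇒ n and n and G ⇒ n and n and n

Two distinct leftmost derivations for the same string.

Ambiguous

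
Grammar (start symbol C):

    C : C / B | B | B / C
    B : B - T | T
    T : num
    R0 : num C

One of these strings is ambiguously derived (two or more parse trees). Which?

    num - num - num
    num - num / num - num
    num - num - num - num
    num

num - num / num - num

num - num - num: 1 tree
num - num / num - num: 2 trees
num - num - num - num: 1 tree
num: 1 tree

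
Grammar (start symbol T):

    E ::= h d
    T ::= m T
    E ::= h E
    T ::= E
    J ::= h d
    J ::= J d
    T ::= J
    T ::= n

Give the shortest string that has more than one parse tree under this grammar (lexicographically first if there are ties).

h d

length 1: no string has ≥2 trees
length 2: h d has 2 parse trees

Two derivations of h d:
  T ⇒ E ⇒ h d
  T ⇒ J ⇒ h d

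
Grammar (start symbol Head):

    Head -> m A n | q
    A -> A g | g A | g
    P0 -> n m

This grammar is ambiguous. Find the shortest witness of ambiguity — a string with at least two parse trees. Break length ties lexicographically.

length 1: no string has ≥2 trees
length 3: no string has ≥2 trees
length 4: m g g n has 2 parse trees

Two derivations of m g g n:
  Head ⇒ m A n ⇒ m A g n ⇒ m g g n
  Head ⇒ m A n ⇒ m g A n ⇒ m g g n

m g g n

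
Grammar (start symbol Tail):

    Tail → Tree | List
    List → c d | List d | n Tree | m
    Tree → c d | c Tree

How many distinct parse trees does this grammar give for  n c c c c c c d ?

1

Parse trees for n c c c c c c d:
  [Tail [List n [Tree c [Tree c [Tree c [Tree c [Tree c [Tree c d]]]]]]]]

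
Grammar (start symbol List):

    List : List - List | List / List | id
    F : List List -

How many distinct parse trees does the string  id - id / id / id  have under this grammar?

5

Parse trees for id - id / id / id:
  [List [List id] - [List [List id] / [List [List id] / [List id]]]]
  [List [List id] - [List [List [List id] / [List id]] / [List id]]]
  [List [List [List id] - [List id]] / [List [List id] / [List id]]]
  [List [List [List id] - [List [List id] / [List id]]] / [List id]]
  [List [List [List [List id] - [List id]] / [List id]] / [List id]]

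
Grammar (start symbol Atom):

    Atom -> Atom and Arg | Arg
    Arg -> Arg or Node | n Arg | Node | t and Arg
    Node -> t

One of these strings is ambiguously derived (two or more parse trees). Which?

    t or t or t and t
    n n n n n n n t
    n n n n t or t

n n n n t or t

t or t or t and t: 1 tree
n n n n n n n t: 1 tree
n n n n t or t: 5 trees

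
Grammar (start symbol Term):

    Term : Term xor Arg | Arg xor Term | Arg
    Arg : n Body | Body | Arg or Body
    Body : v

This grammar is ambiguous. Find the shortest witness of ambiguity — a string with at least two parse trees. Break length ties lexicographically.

length 1: no string has ≥2 trees
length 2: no string has ≥2 trees
length 3: v xor v has 2 parse trees

Two derivations of v xor v:
  Term ⇒ Term xor Arg ⇒ Arg xor Arg ⇒ Body xor Arg ⇒ v xor Arg ⇒ v xor Body ⇒ v xor v
  Term ⇒ Arg xor Term ⇒ Body xor Term ⇒ v xor Term ⇒ v xor Arg ⇒ v xor Body ⇒ v xor v

v xor v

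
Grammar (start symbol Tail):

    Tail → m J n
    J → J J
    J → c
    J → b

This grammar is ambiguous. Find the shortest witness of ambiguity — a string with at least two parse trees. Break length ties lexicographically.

m b b b n

length 3: no string has ≥2 trees
length 4: no string has ≥2 trees
length 5: m b b b n has 2 parse trees

Two derivations of m b b b n:
  Tail ⇒ m J n ⇒ m J J n ⇒ m J J J n ⇒ m b J J n ⇒ m b b J n ⇒ m b b b n
  Tail ⇒ m J n ⇒ m J J n ⇒ m b J n ⇒ m b J J n ⇒ m b b J n ⇒ m b b b n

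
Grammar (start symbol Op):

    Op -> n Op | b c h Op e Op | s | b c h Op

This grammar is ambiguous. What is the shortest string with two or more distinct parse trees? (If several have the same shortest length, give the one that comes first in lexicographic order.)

b c h b c h s e s

length 1: no string has ≥2 trees
length 2: no string has ≥2 trees
length 3: no string has ≥2 trees
length 4: no string has ≥2 trees
length 5: no string has ≥2 trees
length 6: no string has ≥2 trees
length 7: no string has ≥2 trees
length 8: no string has ≥2 trees
length 9: b c h b c h s e s has 2 parse trees

Two derivations of b c h b c h s e s:
  Op ⇒ b c h Op e Op ⇒ b c h b c h Op e Op ⇒ b c h b c h s e Op ⇒ b c h b c h s e s
  Op ⇒ b c h Op ⇒ b c h b c h Op e Op ⇒ b c h b c h s e Op ⇒ b c h b c h s e s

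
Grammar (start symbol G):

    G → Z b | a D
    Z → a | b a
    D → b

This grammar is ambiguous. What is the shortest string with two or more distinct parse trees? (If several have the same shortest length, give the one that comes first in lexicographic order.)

a b

length 2: a b has 2 parse trees

Two derivations of a b:
  G ⇒ Z b ⇒ a b
  G ⇒ a D ⇒ a b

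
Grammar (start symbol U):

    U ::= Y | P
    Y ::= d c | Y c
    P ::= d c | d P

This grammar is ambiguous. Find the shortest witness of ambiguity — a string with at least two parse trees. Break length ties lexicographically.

length 2: d c has 2 parse trees

Two derivations of d c:
  U ⇒ Y ⇒ d c
  U ⇒ P ⇒ d c

d c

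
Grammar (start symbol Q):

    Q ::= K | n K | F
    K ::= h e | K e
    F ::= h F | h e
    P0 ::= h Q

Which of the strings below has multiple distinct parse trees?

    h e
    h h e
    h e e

h e: 2 trees
h h e: 1 tree
h e e: 1 tree

h e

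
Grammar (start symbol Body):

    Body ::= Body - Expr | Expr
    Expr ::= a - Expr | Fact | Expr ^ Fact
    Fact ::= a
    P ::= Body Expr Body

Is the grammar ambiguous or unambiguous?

Ambiguous

Witness: a - a

Derivation 1: Body ⇒ Body - Expr ⇒ Expr - Expr ⇒ Fact - Expr ⇒ a - Expr ⇒ a - Fact ⇒ a - a
Derivation 2: Body ⇒ Expr ⇒ a - Expr ⇒ a - Fact ⇒ a - a

Two distinct leftmost derivations for the same string.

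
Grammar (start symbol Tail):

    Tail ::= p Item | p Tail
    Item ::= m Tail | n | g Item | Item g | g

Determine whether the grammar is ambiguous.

Witness: p g g

Derivation 1: Tail ⇒ p Item ⇒ p g Item ⇒ p g g
Derivation 2: Tail ⇒ p Item ⇒ p Item g ⇒ p g g

Two distinct leftmost derivations for the same string.

Ambiguous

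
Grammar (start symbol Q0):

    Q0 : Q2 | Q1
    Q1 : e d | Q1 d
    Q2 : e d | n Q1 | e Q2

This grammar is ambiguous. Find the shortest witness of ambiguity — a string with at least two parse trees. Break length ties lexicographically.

e d

length 2: e d has 2 parse trees

Two derivations of e d:
  Q0 ⇒ Q2 ⇒ e d
  Q0 ⇒ Q1 ⇒ e d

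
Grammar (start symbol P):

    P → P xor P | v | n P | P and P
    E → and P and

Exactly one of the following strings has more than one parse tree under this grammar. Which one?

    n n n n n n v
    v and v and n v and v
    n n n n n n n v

n n n n n n v: 1 tree
v and v and n v and v: 7 trees
n n n n n n n v: 1 tree

v and v and n v and v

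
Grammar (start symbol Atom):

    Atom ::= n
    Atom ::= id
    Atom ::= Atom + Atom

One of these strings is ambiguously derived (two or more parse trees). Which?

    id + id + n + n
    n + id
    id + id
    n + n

id + id + n + n: 5 trees
n + id: 1 tree
id + id: 1 tree
n + n: 1 tree

id + id + n + n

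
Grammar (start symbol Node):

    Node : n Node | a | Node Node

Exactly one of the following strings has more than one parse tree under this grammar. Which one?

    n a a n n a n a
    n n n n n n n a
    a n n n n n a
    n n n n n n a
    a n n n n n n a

n a a n n a n a

n a a n n a n a: 24 trees
n n n n n n n a: 1 tree
a n n n n n a: 1 tree
n n n n n n a: 1 tree
a n n n n n n a: 1 tree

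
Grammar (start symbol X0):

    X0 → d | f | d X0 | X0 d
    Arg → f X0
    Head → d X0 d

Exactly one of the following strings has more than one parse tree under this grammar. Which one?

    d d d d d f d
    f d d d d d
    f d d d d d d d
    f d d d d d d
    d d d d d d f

d d d d d f d: 6 trees
f d d d d d: 1 tree
f d d d d d d d: 1 tree
f d d d d d d: 1 tree
d d d d d d f: 1 tree

d d d d d f d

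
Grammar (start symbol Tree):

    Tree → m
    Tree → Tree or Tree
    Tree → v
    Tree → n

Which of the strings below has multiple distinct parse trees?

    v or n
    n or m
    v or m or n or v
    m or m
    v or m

v or m or n or v

v or n: 1 tree
n or m: 1 tree
v or m or n or v: 5 trees
m or m: 1 tree
v or m: 1 tree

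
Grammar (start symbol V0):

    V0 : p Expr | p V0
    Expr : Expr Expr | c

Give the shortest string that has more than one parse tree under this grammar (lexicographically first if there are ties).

length 2: no string has ≥2 trees
length 3: no string has ≥2 trees
length 4: p c c c has 2 parse trees

Two derivations of p c c c:
  V0 ⇒ p Expr ⇒ p Expr Expr ⇒ p Expr Expr Expr ⇒ p c Expr Expr ⇒ p c c Expr ⇒ p c c c
  V0 ⇒ p Expr ⇒ p Expr Expr ⇒ p c Expr ⇒ p c Expr Expr ⇒ p c c Expr ⇒ p c c c

p c c c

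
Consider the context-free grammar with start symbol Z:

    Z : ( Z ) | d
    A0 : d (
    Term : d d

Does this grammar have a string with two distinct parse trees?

(A0, Term are unreachable from Z, so their rules don't affect L(Z).) L(Z) is { openⁿ atom closeⁿ : n ≥ 0 }. The bracket depth fixes n, and the derivation is forced at every step.

Unambiguous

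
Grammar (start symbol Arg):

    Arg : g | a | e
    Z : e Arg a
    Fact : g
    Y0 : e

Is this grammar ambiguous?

Unambiguous

Only Arg is reachable from Arg; ignoring the rest: Restricted to the reachable nonterminals, every rule has the form A → t or A → t B, and no two rules for the same A share a first terminal. The grammar encodes a DFA — one run per string.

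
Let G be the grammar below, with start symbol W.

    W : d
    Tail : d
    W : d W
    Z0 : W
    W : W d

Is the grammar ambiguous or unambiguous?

Ambiguous

Witness: d d

Derivation 1: W ⇒ d W ⇒ d d
Derivation 2: W ⇒ W d ⇒ d d

Two distinct leftmost derivations for the same string.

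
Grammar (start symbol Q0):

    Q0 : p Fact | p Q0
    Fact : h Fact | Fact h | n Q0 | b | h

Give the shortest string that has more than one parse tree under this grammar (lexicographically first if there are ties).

length 2: no string has ≥2 trees
length 3: p h h has 2 parse trees

Two derivations of p h h:
  Q0 ⇒ p Fact ⇒ p h Fact ⇒ p h h
  Q0 ⇒ p Fact ⇒ p Fact h ⇒ p h h

p h h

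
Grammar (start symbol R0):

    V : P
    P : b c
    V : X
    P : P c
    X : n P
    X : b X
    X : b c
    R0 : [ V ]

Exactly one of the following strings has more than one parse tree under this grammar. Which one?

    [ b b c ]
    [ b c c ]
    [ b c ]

[ b c ]

[ b b c ]: 1 tree
[ b c c ]: 1 tree
[ b c ]: 2 trees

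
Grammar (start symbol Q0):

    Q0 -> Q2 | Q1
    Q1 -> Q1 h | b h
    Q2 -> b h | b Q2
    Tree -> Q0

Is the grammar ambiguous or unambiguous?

Witness: b h

Derivation 1: Q0 ⇒ Q2 ⇒ b h
Derivation 2: Q0 ⇒ Q1 ⇒ b h

Two distinct leftmost derivations for the same string.

Ambiguous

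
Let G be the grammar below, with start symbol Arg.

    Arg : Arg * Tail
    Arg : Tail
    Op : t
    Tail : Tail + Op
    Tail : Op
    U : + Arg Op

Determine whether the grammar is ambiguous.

Unambiguous

Only Arg, Tail, Op are reachable from Arg; ignoring the rest: This is a standard precedence ladder (Arg over Tail over Op), with each level left-recursive on its own operator ('*' at Arg, '+' at Tail). That structure is LR(1), hence unambiguous.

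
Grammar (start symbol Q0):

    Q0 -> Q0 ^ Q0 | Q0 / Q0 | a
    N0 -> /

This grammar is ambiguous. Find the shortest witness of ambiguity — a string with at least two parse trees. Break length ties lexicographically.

a / a / a

length 1: no string has ≥2 trees
length 3: no string has ≥2 trees
length 5: a / a / a has 2 parse trees

Two derivations of a / a / a:
  Q0 ⇒ Q0 / Q0 ⇒ Q0 / Q0 / Q0 ⇒ a / Q0 / Q0 ⇒ a / a / Q0 ⇒ a / a / a
  Q0 ⇒ Q0 / Q0 ⇒ a / Q0 ⇒ a / Q0 / Q0 ⇒ a / a / Q0 ⇒ a / a / a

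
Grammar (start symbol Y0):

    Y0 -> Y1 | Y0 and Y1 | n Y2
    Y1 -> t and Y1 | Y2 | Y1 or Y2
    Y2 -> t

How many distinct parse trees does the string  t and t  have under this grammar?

Parse trees for t and t:
  [Y0 [Y1 t and [Y1 [Y2 t]]]]
  [Y0 [Y0 [Y1 [Y2 t]]] and [Y1 [Y2 t]]]

2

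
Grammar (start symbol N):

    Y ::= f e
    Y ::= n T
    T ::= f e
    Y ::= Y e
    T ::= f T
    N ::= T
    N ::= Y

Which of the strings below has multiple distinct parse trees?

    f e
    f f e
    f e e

f e: 2 trees
f f e: 1 tree
f e e: 1 tree

f e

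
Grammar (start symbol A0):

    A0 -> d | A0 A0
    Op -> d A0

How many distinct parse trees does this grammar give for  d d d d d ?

14

Parse trees for d d d d d (showing first 6 of 14):
  [A0 [A0 d] [A0 [A0 d] [A0 [A0 d] [A0 [A0 d] [A0 d]]]]]
  [A0 [A0 d] [A0 [A0 d] [A0 [A0 [A0 d] [A0 d]] [A0 d]]]]
  [A0 [A0 d] [A0 [A0 [A0 d] [A0 d]] [A0 [A0 d] [A0 d]]]]
  [A0 [A0 d] [A0 [A0 [A0 d] [A0 [A0 d] [A0 d]]] [A0 d]]]
  [A0 [A0 d] [A0 [A0 [A0 [A0 d] [A0 d]] [A0 d]] [A0 d]]]
  [A0 [A0 [A0 d] [A0 d]] [A0 [A0 d] [A0 [A0 d] [A0 d]]]]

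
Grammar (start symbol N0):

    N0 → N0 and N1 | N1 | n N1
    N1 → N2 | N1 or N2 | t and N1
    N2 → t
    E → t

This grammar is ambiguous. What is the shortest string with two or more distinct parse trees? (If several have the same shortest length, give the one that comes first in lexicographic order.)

t and t

length 1: no string has ≥2 trees
length 2: no string has ≥2 trees
length 3: t and t has 2 parse trees

Two derivations of t and t:
  N0 ⇒ N0 and N1 ⇒ N1 and N1 ⇒ N2 and N1 ⇒ t and N1 ⇒ t and N2 ⇒ t and t
  N0 ⇒ N1 ⇒ t and N1 ⇒ t and N2 ⇒ t and t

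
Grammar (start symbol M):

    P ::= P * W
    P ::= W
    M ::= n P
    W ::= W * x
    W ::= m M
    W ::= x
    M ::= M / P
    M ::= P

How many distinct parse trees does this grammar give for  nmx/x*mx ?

3

Parse trees for nmx/x*mx:
  [M n [P [P [W m [M [M [P [W x]]] / [P [W x]]]]] * [W m [M [P [W x]]]]]]
  [M n [P [W m [M [M [P [W x]]] / [P [P [W x]] * [W m [M [P [W x]]]]]]]]]
  [M [M n [P [W m [M [P [W x]]]]]] / [P [P [W x]] * [W m [M [P [W x]]]]]]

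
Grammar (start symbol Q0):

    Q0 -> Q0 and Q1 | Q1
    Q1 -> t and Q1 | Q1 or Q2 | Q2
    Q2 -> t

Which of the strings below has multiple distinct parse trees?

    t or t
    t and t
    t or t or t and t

t or t: 1 tree
t and t: 2 trees
t or t or t and t: 1 tree

t and t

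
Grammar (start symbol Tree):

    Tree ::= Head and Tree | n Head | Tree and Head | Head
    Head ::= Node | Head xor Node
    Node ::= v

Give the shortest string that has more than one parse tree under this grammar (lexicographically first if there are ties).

length 1: no string has ≥2 trees
length 2: no string has ≥2 trees
length 3: v and v has 2 parse trees

Two derivations of v and v:
  Tree ⇒ Head and Tree ⇒ Node and Tree ⇒ v and Tree ⇒ v and Head ⇒ v and Node ⇒ v and v
  Tree ⇒ Tree and Head ⇒ Head and Head ⇒ Node and Head ⇒ v and Head ⇒ v and Node ⇒ v and v

v and v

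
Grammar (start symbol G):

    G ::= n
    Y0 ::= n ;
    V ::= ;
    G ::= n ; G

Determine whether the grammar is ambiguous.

(Y0, V are unreachable from G, so their rules don't affect L(G).) Right-recursive list with a separator: after each atom, whether the separator follows determines the rule. One parse per string.

Unambiguous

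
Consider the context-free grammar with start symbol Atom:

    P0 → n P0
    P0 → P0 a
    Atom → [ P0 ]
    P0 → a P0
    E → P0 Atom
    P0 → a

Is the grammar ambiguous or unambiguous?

Witness: [ a a ]

Derivation 1: Atom ⇒ [ P0 ] ⇒ [ P0 a ] ⇒ [ a a ]
Derivation 2: Atom ⇒ [ P0 ] ⇒ [ a P0 ] ⇒ [ a a ]

Two distinct leftmost derivations for the same string.

Ambiguous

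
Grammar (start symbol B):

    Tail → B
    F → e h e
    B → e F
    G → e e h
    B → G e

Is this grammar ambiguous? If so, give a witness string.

Witness: e e h e

Derivation 1: B ⇒ e F ⇒ e e h e
Derivation 2: B ⇒ G e ⇒ e e h e

Two distinct leftmost derivations for the same string.

Ambiguous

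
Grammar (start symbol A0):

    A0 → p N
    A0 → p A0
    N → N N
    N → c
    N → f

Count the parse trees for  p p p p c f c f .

5

Parse trees for p p p p c f c f:
  [A0 p [A0 p [A0 p [A0 p [N [N c] [N [N f] [N [N c] [N f]]]]]]]]
  [A0 p [A0 p [A0 p [A0 p [N [N c] [N [N [N f] [N c]] [N f]]]]]]]
  [A0 p [A0 p [A0 p [A0 p [N [N [N c] [N f]] [N [N c] [N f]]]]]]]
  [A0 p [A0 p [A0 p [A0 p [N [N [N c] [N [N f] [N c]]] [N f]]]]]]
  [A0 p [A0 p [A0 p [A0 p [N [N [N [N c] [N f]] [N c]] [N f]]]]]]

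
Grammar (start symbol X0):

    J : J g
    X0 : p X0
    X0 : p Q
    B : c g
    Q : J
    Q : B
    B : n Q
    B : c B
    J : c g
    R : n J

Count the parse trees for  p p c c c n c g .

2

Parse trees for p p c c c n c g:
  [X0 p [X0 p [Q [B c [B c [B c [B n [Q [J c g]]]]]]]]]
  [X0 p [X0 p [Q [B c [B c [B c [B n [Q [B c g]]]]]]]]]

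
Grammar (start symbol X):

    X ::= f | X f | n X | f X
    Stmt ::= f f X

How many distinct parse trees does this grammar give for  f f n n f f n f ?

1

Parse trees for f f n n f f n f:
  [X f [X f [X n [X n [X f [X f [X n [X f]]]]]]]]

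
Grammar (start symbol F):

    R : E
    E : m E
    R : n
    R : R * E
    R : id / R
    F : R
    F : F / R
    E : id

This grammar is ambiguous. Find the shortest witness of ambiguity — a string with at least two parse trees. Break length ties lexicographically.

id / id

length 1: no string has ≥2 trees
length 2: no string has ≥2 trees
length 3: id / id has 2 parse trees

Two derivations of id / id:
  F ⇒ R ⇒ id / R ⇒ id / E ⇒ id / id
  F ⇒ F / R ⇒ R / R ⇒ E / R ⇒ id / R ⇒ id / E ⇒ id / id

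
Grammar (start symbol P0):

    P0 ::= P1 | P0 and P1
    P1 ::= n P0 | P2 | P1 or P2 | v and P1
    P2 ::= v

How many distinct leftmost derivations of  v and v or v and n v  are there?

Parse trees for v and v or v and n v:
  [P0 [P0 [P1 [P1 v and [P1 [P2 v]]] or [P2 v]]] and [P1 n [P0 [P1 [P2 v]]]]]
  [P0 [P0 [P1 v and [P1 [P1 [P2 v]] or [P2 v]]]] and [P1 n [P0 [P1 [P2 v]]]]]
  [P0 [P0 [P0 [P1 [P2 v]]] and [P1 [P1 [P2 v]] or [P2 v]]] and [P1 n [P0 [P1 [P2 v]]]]]

3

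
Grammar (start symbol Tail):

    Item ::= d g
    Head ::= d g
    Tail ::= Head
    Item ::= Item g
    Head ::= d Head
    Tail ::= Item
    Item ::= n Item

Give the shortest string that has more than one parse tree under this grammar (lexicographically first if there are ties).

length 2: d g has 2 parse trees

Two derivations of d g:
  Tail ⇒ Head ⇒ d g
  Tail ⇒ Item ⇒ d g

d g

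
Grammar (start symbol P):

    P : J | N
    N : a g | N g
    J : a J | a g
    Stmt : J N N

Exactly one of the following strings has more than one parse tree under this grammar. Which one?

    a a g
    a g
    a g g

a a g: 1 tree
a g: 2 trees
a g g: 1 tree

a g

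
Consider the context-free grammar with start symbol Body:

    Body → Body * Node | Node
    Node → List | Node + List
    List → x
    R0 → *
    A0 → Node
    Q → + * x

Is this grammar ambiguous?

Only Body, Node, List are reachable from Body; ignoring the rest: This is a standard precedence ladder (Body over Node over List), with each level left-recursive on its own operator ('*' at Body, '+' at Node). That structure is LR(1), hence unambiguous.

Unambiguous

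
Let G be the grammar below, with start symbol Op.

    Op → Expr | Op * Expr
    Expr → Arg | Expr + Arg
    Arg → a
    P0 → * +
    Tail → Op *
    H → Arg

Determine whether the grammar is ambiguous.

Unambiguous

Only Op, Expr, Arg are reachable from Op; ignoring the rest: This is a standard precedence ladder (Op over Expr over Arg), with each level left-recursive on its own operator ('*' at Op, '+' at Expr). That structure is LR(1), hence unambiguous.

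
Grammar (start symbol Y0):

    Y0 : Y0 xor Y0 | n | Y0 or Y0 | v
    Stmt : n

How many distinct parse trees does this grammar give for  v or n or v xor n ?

5

Parse trees for v or n or v xor n:
  [Y0 [Y0 [Y0 v] or [Y0 [Y0 n] or [Y0 v]]] xor [Y0 n]]
  [Y0 [Y0 [Y0 [Y0 v] or [Y0 n]] or [Y0 v]] xor [Y0 n]]
  [Y0 [Y0 v] or [Y0 [Y0 [Y0 n] or [Y0 v]] xor [Y0 n]]]
  [Y0 [Y0 v] or [Y0 [Y0 n] or [Y0 [Y0 v] xor [Y0 n]]]]
  [Y0 [Y0 [Y0 v] or [Y0 n]] or [Y0 [Y0 v] xor [Y0 n]]]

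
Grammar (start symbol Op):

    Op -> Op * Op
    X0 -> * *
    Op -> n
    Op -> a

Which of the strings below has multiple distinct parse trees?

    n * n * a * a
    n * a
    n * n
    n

n * n * a * a: 5 trees
n * a: 1 tree
n * n: 1 tree
n: 1 tree

n * n * a * a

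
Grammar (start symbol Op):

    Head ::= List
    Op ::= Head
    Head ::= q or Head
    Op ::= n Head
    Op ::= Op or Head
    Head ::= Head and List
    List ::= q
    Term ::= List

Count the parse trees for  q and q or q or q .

2

Parse trees for q and q or q or q:
  [Op [Op [Head [Head [List q]] and [List q]]] or [Head q or [Head [List q]]]]
  [Op [Op [Op [Head [Head [List q]] and [List q]]] or [Head [List q]]] or [Head [List q]]]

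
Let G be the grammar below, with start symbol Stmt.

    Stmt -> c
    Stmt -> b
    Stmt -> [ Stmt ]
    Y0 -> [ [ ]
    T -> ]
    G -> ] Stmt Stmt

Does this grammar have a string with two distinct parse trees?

Unambiguous

(T, Y0, G are unreachable from Stmt, so their rules don't affect L(Stmt).) Each string is a nest of matched brackets around a single atom. An opening bracket forces the recursive rule; an atom forces the base rule.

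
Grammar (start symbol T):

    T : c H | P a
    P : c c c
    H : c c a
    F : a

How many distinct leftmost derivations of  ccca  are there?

2

Parse trees for ccca:
  [T c [H c c a]]
  [T [P c c c] a]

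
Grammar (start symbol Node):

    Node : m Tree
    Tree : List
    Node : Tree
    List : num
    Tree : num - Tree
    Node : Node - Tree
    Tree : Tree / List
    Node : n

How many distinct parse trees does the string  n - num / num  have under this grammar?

Parse trees for n - num / num:
  [Node [Node n] - [Tree [Tree [List num]] / [List num]]]

1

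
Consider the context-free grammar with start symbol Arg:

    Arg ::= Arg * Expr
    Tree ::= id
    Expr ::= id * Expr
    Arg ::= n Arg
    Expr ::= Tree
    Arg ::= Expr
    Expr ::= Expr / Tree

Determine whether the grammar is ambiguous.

Ambiguous

Witness: id * id

Derivation 1: Arg ⇒ Arg * Expr ⇒ Expr * Expr ⇒ Tree * Expr ⇒ id * Expr ⇒ id * Tree ⇒ id * id
Derivation 2: Arg ⇒ Expr ⇒ id * Expr ⇒ id * Tree ⇒ id * id

Two distinct leftmost derivations for the same string.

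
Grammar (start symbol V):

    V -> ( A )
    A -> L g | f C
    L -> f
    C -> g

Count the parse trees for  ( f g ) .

Parse trees for ( f g ):
  [V ( [A [L f] g] )]
  [V ( [A f [C g]] )]

2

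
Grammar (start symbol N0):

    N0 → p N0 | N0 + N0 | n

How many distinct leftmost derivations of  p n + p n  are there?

Parse trees for p n + p n:
  [N0 p [N0 [N0 n] + [N0 p [N0 n]]]]
  [N0 [N0 p [N0 n]] + [N0 p [N0 n]]]

2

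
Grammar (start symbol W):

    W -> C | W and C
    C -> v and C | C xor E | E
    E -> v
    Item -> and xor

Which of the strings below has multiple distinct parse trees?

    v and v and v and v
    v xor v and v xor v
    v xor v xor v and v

v and v and v and v: 8 trees
v xor v and v xor v: 1 tree
v xor v xor v and v: 1 tree

v and v and v and v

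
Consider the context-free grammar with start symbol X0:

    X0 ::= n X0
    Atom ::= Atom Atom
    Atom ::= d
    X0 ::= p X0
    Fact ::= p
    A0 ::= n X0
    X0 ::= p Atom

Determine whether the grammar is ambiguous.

Witness: p d d d

Derivation 1: X0 ⇒ p Atom ⇒ p Atom Atom ⇒ p Atom Atom Atom ⇒ p d Atom Atom ⇒ p d d Atom ⇒ p d d d
Derivation 2: X0 ⇒ p Atom ⇒ p Atom Atom ⇒ p d Atom ⇒ p d Atom Atom ⇒ p d d Atom ⇒ p d d d

Two distinct leftmost derivations for the same string.

Ambiguous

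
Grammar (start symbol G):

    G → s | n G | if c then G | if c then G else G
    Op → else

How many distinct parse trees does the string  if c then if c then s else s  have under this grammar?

Parse trees for if c then if c then s else s:
  [G if c then [G if c then [G s] else [G s]]]
  [G if c then [G if c then [G s]] else [G s]]

2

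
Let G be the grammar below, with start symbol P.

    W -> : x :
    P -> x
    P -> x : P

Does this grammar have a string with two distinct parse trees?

Unambiguous

Only P is reachable from P; ignoring the rest: Right-recursive list with a separator: after each atom, whether the separator follows determines the rule. One parse per string.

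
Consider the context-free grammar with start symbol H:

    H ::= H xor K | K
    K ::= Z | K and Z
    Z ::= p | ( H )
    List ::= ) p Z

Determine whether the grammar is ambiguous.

(List is unreachable from H, so its rules don't affect L(H).) H → H xor K | K  ;  K → K and Z | Z  — a left-associative chain with Z at the bottom. Each string factors uniquely by precedence.

Unambiguous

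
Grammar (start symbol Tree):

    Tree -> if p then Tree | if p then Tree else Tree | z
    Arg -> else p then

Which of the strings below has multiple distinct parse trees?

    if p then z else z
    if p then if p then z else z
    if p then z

if p then z else z: 1 tree
if p then if p then z else z: 2 trees
if p then z: 1 tree

if p then if p then z else z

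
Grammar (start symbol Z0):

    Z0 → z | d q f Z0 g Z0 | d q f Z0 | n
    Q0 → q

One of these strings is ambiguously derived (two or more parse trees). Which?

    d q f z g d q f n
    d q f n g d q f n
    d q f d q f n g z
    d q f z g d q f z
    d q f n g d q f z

d q f z g d q f n: 1 tree
d q f n g d q f n: 1 tree
d q f d q f n g z: 2 trees
d q f z g d q f z: 1 tree
d q f n g d q f z: 1 tree

d q f d q f n g z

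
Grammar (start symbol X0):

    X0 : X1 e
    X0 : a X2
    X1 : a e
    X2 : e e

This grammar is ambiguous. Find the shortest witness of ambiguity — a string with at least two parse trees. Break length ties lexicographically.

length 3: a e e has 2 parse trees

Two derivations of a e e:
  X0 ⇒ X1 e ⇒ a e e
  X0 ⇒ a X2 ⇒ a e e

a e e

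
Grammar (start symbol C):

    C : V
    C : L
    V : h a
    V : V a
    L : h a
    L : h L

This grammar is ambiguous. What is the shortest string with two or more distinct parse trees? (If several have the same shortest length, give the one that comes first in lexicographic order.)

h a

length 2: h a has 2 parse trees

Two derivations of h a:
  C ⇒ V ⇒ h a
  C ⇒ L ⇒ h a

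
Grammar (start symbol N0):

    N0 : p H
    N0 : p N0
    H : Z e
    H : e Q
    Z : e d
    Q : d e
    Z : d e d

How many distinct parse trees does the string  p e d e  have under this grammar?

2

Parse trees for p e d e:
  [N0 p [H [Z e d] e]]
  [N0 p [H e [Q d e]]]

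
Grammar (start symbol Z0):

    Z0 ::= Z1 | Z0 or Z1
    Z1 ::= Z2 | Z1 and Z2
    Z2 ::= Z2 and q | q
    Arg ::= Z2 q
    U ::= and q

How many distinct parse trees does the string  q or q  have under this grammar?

1

Parse trees for q or q:
  [Z0 [Z0 [Z1 [Z2 q]]] or [Z1 [Z2 q]]]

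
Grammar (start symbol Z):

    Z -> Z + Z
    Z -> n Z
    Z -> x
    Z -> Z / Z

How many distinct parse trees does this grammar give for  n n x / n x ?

3

Parse trees for n n x / n x:
  [Z n [Z n [Z [Z x] / [Z n [Z x]]]]]
  [Z n [Z [Z n [Z x]] / [Z n [Z x]]]]
  [Z [Z n [Z n [Z x]]] / [Z n [Z x]]]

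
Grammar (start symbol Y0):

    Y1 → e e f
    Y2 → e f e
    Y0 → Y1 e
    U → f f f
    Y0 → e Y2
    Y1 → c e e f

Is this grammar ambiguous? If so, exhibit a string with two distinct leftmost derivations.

Ambiguous

Witness: e e f e

Derivation 1: Y0 ⇒ Y1 e ⇒ e e f e
Derivation 2: Y0 ⇒ e Y2 ⇒ e e f e

Two distinct leftmost derivations for the same string.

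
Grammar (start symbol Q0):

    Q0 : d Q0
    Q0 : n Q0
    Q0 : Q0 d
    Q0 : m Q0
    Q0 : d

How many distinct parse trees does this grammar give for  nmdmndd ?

7

Parse trees for nmdmndd:
  [Q0 n [Q0 [Q0 m [Q0 d [Q0 m [Q0 n [Q0 d]]]]] d]]
  [Q0 n [Q0 m [Q0 d [Q0 [Q0 m [Q0 n [Q0 d]]] d]]]]
  [Q0 n [Q0 m [Q0 d [Q0 m [Q0 n [Q0 d [Q0 d]]]]]]]
  [Q0 n [Q0 m [Q0 d [Q0 m [Q0 n [Q0 [Q0 d] d]]]]]]
  [Q0 n [Q0 m [Q0 d [Q0 m [Q0 [Q0 n [Q0 d]] d]]]]]
  [Q0 n [Q0 m [Q0 [Q0 d [Q0 m [Q0 n [Q0 d]]]] d]]]
  [Q0 [Q0 n [Q0 m [Q0 d [Q0 m [Q0 n [Q0 d]]]]]] d]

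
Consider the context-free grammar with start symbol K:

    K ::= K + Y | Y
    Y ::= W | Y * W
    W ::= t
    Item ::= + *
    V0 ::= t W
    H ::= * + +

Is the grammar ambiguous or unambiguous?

(Item, V0, H are unreachable from K, so their rules don't affect L(K).) K → K + Y | Y  ;  Y → Y * W | W  — a left-associative chain with W at the bottom. Each string factors uniquely by precedence.

Unambiguous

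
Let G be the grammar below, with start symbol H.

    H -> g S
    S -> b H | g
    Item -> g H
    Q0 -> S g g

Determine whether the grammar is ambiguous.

Only H, S are reachable from H; ignoring the rest: The reachable rules are right-linear with at most one rule per (nonterminal, next-terminal) pair. Each input token forces the next rule, so parsing is deterministic.

Unambiguous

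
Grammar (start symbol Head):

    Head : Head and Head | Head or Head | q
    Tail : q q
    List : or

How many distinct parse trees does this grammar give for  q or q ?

1

Parse trees for q or q:
  [Head [Head q] or [Head q]]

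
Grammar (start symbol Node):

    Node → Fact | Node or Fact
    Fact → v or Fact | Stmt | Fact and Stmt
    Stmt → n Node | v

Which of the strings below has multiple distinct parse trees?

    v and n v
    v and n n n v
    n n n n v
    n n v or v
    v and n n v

v and n v: 1 tree
v and n n n v: 1 tree
n n n n v: 1 tree
n n v or v: 4 trees
v and n n v: 1 tree

n n v or v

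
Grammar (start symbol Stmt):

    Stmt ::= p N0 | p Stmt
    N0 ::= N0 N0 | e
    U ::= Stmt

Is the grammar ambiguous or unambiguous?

Ambiguous

Witness: p e e e

Derivation 1: Stmt ⇒ p N0 ⇒ p N0 N0 ⇒ p N0 N0 N0 ⇒ p e N0 N0 ⇒ p e e N0 ⇒ p e e e
Derivation 2: Stmt ⇒ p N0 ⇒ p N0 N0 ⇒ p e N0 ⇒ p e N0 N0 ⇒ p e e N0 ⇒ p e e e

Two distinct leftmost derivations for the same string.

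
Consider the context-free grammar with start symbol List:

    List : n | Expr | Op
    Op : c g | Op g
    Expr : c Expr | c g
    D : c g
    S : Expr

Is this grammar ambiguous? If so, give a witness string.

Ambiguous

Witness: c g

Derivation 1: List ⇒ Expr ⇒ c g
Derivation 2: List ⇒ Op ⇒ c g

Two distinct leftmost derivations for the same string.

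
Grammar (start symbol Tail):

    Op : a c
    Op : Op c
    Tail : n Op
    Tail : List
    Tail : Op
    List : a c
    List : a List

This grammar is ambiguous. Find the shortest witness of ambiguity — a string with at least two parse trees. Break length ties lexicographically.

a c

length 2: a c has 2 parse trees

Two derivations of a c:
  Tail ⇒ List ⇒ a c
  Tail ⇒ Op ⇒ a c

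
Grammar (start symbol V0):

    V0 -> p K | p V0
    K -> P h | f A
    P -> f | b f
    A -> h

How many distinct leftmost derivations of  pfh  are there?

2

Parse trees for pfh:
  [V0 p [K [P f] h]]
  [V0 p [K f [A h]]]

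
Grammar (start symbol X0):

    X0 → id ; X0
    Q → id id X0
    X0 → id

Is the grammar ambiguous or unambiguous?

Only X0 is reachable from X0; ignoring the rest: The reachable grammar is A → atom sep A | atom. Each atom is followed by either the separator (recurse) or end-of-string (stop) — no choice point.

Unambiguous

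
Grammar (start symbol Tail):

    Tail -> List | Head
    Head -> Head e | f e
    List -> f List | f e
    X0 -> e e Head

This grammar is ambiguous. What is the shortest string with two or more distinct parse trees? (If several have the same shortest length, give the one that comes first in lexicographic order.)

length 2: f e has 2 parse trees

Two derivations of f e:
  Tail ⇒ List ⇒ f e
  Tail ⇒ Head ⇒ f e

f e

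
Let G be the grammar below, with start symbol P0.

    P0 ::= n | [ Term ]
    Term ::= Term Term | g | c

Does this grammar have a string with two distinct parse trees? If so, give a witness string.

Witness: [ c c c ]

Derivation 1: P0 ⇒ [ Term ] ⇒ [ Term Term ] ⇒ [ Term Term Term ] ⇒ [ c Term Term ] ⇒ [ c c Term ] ⇒ [ c c c ]
Derivation 2: P0 ⇒ [ Term ] ⇒ [ Term Term ] ⇒ [ c Term ] ⇒ [ c Term Term ] ⇒ [ c c Term ] ⇒ [ c c c ]

Two distinct leftmost derivations for the same string.

Ambiguous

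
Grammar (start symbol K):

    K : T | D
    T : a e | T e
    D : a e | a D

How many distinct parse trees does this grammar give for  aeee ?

1

Parse trees for aeee:
  [K [T [T [T a e] e] e]]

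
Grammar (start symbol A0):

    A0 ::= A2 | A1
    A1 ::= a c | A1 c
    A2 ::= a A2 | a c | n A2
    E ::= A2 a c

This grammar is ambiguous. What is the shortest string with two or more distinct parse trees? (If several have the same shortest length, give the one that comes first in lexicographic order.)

length 2: a c has 2 parse trees

Two derivations of a c:
  A0 ⇒ A2 ⇒ a c
  A0 ⇒ A1 ⇒ a c

a c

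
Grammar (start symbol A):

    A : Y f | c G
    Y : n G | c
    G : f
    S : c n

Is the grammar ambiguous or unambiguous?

Witness: c f

Derivation 1: A ⇒ Y f ⇒ c f
Derivation 2: A ⇒ c G ⇒ c f

Two distinct leftmost derivations for the same string.

Ambiguous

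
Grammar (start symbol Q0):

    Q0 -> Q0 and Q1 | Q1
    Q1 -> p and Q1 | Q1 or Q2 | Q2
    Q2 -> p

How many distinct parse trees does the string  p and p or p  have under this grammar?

Parse trees for p and p or p:
  [Q0 [Q0 [Q1 [Q2 p]]] and [Q1 [Q1 [Q2 p]] or [Q2 p]]]
  [Q0 [Q1 p and [Q1 [Q1 [Q2 p]] or [Q2 p]]]]
  [Q0 [Q1 [Q1 p and [Q1 [Q2 p]]] or [Q2 p]]]

3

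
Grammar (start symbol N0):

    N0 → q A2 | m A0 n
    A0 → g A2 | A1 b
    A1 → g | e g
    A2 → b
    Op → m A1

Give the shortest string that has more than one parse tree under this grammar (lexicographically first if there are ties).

m g b n

length 2: no string has ≥2 trees
length 4: m g b n has 2 parse trees

Two derivations of m g b n:
  N0 ⇒ m A0 n ⇒ m g A2 n ⇒ m g b n
  N0 ⇒ m A0 n ⇒ m A1 b n ⇒ m g b n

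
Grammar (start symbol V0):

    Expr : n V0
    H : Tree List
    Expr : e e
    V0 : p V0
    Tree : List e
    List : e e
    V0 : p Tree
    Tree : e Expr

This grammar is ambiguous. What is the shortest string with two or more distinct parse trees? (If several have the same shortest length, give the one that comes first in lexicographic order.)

length 4: p e e e has 2 parse trees

Two derivations of p e e e:
  V0 ⇒ p Tree ⇒ p List e ⇒ p e e e
  V0 ⇒ p Tree ⇒ p e Expr ⇒ p e e e

p e e e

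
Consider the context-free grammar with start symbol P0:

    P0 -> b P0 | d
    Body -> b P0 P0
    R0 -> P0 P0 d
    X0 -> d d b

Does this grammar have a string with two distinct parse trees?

(Body, R0, X0 are unreachable from P0, so their rules don't affect L(P0).) Restricted to the reachable nonterminals, every rule has the form A → t or A → t B, and no two rules for the same A share a first terminal. The grammar encodes a DFA — one run per string.

Unambiguous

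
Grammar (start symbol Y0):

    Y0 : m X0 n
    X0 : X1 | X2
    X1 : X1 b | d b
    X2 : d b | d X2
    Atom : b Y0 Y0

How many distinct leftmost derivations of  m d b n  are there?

2

Parse trees for m d b n:
  [Y0 m [X0 [X1 d b]] n]
  [Y0 m [X0 [X2 d b]] n]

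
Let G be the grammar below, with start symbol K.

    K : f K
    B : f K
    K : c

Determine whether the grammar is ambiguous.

Only K is reachable from K; ignoring the rest: Each reachable nonterminal has at most one production per leading terminal, and all productions are right-linear; the derivation is determined token-by-token.

Unambiguous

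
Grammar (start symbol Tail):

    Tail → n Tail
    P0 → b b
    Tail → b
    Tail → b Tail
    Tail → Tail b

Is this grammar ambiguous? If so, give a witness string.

Ambiguous

Witness: b b

Derivation 1: Tail ⇒ b Tail ⇒ b b
Derivation 2: Tail ⇒ Tail b ⇒ b b

Two distinct leftmost derivations for the same string.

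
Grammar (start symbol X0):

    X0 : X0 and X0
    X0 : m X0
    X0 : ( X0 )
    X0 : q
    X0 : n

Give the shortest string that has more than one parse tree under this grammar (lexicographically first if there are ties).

m n and n

length 1: no string has ≥2 trees
length 2: no string has ≥2 trees
length 3: no string has ≥2 trees
length 4: m n and n has 2 parse trees

Two derivations of m n and n:
  X0 ⇒ X0 and X0 ⇒ m X0 and X0 ⇒ m n and X0 ⇒ m n and n
  X0 ⇒ m X0 ⇒ m X0 and X0 ⇒ m n and X0 ⇒ m n and n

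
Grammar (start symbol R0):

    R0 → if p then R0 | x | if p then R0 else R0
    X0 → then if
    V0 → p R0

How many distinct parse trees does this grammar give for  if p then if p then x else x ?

2

Parse trees for if p then if p then x else x:
  [R0 if p then [R0 if p then [R0 x] else [R0 x]]]
  [R0 if p then [R0 if p then [R0 x]] else [R0 x]]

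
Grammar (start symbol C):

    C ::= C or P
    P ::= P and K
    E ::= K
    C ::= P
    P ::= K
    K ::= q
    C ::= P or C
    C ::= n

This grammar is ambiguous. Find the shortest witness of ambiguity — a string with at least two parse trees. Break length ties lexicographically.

length 1: no string has ≥2 trees
length 3: q or q has 2 parse trees

Two derivations of q or q:
  C ⇒ C or P ⇒ P or P ⇒ K or P ⇒ q or P ⇒ q or K ⇒ q or q
  C ⇒ P or C ⇒ K or C ⇒ q or C ⇒ q or P ⇒ q or K ⇒ q or q

q or q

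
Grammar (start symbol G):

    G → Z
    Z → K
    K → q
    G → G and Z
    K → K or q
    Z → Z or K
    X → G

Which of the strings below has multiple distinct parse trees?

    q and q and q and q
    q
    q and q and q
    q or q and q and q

q or q and q and q

q and q and q and q: 1 tree
q: 1 tree
q and q and q: 1 tree
q or q and q and q: 2 trees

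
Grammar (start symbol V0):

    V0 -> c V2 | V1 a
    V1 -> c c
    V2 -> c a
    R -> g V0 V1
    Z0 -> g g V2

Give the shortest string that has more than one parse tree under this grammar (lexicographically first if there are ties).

length 3: c c a has 2 parse trees

Two derivations of c c a:
  V0 ⇒ c V2 ⇒ c c a
  V0 ⇒ V1 a ⇒ c c a

c c a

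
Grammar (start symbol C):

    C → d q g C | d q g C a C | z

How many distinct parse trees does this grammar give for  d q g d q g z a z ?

Parse trees for d q g d q g z a z:
  [C d q g [C d q g [C z] a [C z]]]
  [C d q g [C d q g [C z]] a [C z]]

2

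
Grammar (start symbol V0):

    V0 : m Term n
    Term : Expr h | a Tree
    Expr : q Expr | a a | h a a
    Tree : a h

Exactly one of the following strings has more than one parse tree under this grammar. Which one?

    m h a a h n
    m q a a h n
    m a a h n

m a a h n

m h a a h n: 1 tree
m q a a h n: 1 tree
m a a h n: 2 trees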